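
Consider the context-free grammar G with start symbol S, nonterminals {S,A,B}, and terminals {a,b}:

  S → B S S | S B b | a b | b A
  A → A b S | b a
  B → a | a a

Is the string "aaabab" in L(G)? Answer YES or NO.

CNF form of G:
  S -> B X3 | S X4 | T0 A | T1 T0
  A -> A X2 | T0 T1
  B -> T1 T1 | a
  T0 -> b
  T1 -> a
  X2 -> T0 S
  X3 -> S S
  X4 -> B T0

Fill CYK table bottom-up:
  cell(0,0) a: {B,T1}  orig:{B}
  cell(1,1) a: {B,T1}  orig:{B}
  cell(2,2) a: {B,T1}  orig:{B}
  cell(3,3) b: {T0}  orig:{}
  cell(4,4) a: {B,T1}  orig:{B}
  cell(5,5) b: {T0}  orig:{}
  cell(0,1) aa: {B}
  cell(1,2) aa: {B}
  cell(2,3) ab: {S,X4}  orig:{S}
  cell(3,4) ba: {A}
  cell(4,5) ab: {S,X4}  orig:{S}
  cell(0,2) aaa: ∅
  cell(1,3) aab: {X4}  orig:{}
  cell(2,4) aba: ∅
  cell(3,5) bab: {X2}  orig:{}
  cell(0,3) aaab: ∅
  cell(1,4) aaba: ∅
  cell(2,5) abab: {S,X3}  orig:{S}
  cell(0,4) aaaba: ∅
  cell(1,5) aabab: {S}
  cell(0,5) aaabab: {S}

S ∈ T[0,5] ⇒ YES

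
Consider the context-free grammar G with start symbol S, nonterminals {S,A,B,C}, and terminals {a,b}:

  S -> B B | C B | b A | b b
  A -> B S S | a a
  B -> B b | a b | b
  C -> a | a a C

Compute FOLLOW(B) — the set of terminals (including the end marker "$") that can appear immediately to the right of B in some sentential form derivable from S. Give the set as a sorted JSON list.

FIRST sets, iterate to fixpoint:
iter 1:
  A via A→a a: +{a}
  B via B→a b: +{a}
  B via B→b: +{b}
  C via C→a: +{a}
  S via S→B B: +{a,b}
  FIRST(S)={a,b}  FIRST(A)={a}  FIRST(B)={a,b}  FIRST(C)={a}
iter 2:
  A via A→B S S: +{b}
  FIRST(S)={a,b}  FIRST(A)={a,b}  FIRST(B)={a,b}  FIRST(C)={a}
iter 3: done
  FIRST(S)={a,b}  FIRST(A)={a,b}  FIRST(B)={a,b}  FIRST(C)={a}

Compute FOLLOW by fixpoint:
seed FOLLOW(S) with $
pass 1:
  A→B S S: FOLLOW(B) ⊇ FIRST(S) = {a,b}; new: +{a,b}
  A→B S S: FOLLOW(S) ⊇ FIRST(S) = {a,b}; new: +{a,b}
  S→B B: FOLLOW(B) ⊇ FOLLOW(S) ⊇ {$,a,b}; new: +{$}
  S→C B: FOLLOW(C) ⊇ FIRST(B) = {a,b}; new: +{a,b}
  S→b A: FOLLOW(A) ⊇ FOLLOW(S) ⊇ {$,a,b}; new: +{$,a,b}
  FOLLOW[S]={$,a,b}  FOLLOW[A]={$,a,b}  FOLLOW[B]={$,a,b}  FOLLOW[C]={a,b}
pass 2: (no change)
  FOLLOW[S]={$,a,b}  FOLLOW[A]={$,a,b}  FOLLOW[B]={$,a,b}  FOLLOW[C]={a,b}

FOLLOW(B) = ["$", "a", "b"]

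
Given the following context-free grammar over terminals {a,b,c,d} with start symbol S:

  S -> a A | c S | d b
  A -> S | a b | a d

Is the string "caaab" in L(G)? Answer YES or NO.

Convert to CNF:
  S -> T0 A | T2 T1 | T3 S
  A -> T0 A | T0 T1 | T0 T2 | T2 T1 | T3 S
  T0 -> a
  T1 -> b
  T2 -> d
  T3 -> c

Fill CYK table bottom-up:
  [0..0]={T3}  "c"  orig:{}
  [1..1]={T0}  "a"  orig:{}
  [2..2]={T0}  "a"  orig:{}
  [3..3]={T0}  "a"  orig:{}
  [4..4]={T1}  "b"  orig:{}
  [0..1]=∅  "ca"
  [1..2]=∅  "aa"
  [2..3]=∅  "aa"
  [3..4]={A}  "ab"
  [0..2]=∅  "caa"
  [1..3]=∅  "aaa"
  [2..4]={A,S}  "aab"
  [0..3]=∅  "caaa"
  [1..4]={A,S}  "aaab"
  [0..4]={A,S}  "caaab"

S ∈ T[0,4] ⇒ YES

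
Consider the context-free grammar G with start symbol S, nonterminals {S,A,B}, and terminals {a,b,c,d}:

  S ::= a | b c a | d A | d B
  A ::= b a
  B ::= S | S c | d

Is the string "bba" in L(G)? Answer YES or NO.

CNF form of G:
  S -> T0 X5 | T3 A | T3 B | a
  A -> T0 T1
  B -> S T2 | T0 X4 | T3 A | T3 B | a | d
  T0 -> b
  T1 -> a
  T2 -> c
  T3 -> d
  X4 -> T2 T1
  X5 -> T2 T1

CYK fill:
  [0..0]={T0}  "b"  orig:{}
  [1..1]={T0}  "b"  orig:{}
  [2..2]={B,S,T1}  "a"  orig:{B,S}
  [0..1]=∅  "bb"
  [1..2]={A}  "ba"
  [0..2]=∅  "bba"

S ∉ T[0,2] ⇒ NO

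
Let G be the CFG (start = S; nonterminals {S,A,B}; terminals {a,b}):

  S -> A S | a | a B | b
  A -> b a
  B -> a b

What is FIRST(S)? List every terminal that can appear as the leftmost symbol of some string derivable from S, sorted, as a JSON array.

FIRST sets, iterate to fixpoint:
iter 1:
  A via A→b a: +{b}
  B via B→a b: +{a}
  S via S→A S: +{b}
  S via S→a: +{a}
  S: {a,b}  A: {b}  B: {a}
iter 2: (stable)
  S: {a,b}  A: {b}  B: {a}

FIRST(S) = ["a", "b"]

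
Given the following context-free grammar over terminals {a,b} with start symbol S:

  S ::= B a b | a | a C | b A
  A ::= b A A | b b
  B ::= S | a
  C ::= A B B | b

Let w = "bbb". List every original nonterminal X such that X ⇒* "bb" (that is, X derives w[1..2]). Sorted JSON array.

CNF form of G:
  S -> B X5 | T0 A | T1 C | a
  A -> T0 T0 | T0 X2
  B -> B X3 | T0 A | T1 C | a
  C -> A X4 | b
  T0 -> b
  T1 -> a
  X2 -> A A
  X3 -> T1 T0
  X4 -> B B
  X5 -> T1 T0

CYK fill (cells [i..j] with 1 ≤ i ≤ j ≤ 2 only):
  T[1,1] 'b' = {C,T0}  orig:{C}
  T[2,2] 'b' = {C,T0}  orig:{C}
  T[1,2] 'bb' = {A}

Original NTs in T[1,2] deriving "bb": ["A"]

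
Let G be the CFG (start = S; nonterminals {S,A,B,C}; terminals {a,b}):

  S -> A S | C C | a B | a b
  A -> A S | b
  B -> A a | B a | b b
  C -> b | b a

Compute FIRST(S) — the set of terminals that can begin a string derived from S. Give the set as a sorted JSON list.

FIRST sets, iterate to fixpoint:
round 1:
  A via A→b: +{b}
  B via B→A a: +{b}
  C via C→b: +{b}
  S via S→A S: +{b}
  S via S→a B: +{a}
  S: {a,b}  A: {b}  B: {b}  C: {b}
round 2: (no change)
  S: {a,b}  A: {b}  B: {b}  C: {b}

FIRST(S) = ["a", "b"]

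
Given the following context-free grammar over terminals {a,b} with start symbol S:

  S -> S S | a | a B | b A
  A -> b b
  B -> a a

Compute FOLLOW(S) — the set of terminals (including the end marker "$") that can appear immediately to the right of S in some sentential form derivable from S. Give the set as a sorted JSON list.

FIRST sets, iterate to fixpoint:
pass 1:
  A via A→b b: +{b}
  B via B→a a: +{a}
  S via S→a: +{a}
  S via S→b A: +{b}
  FIRST[S]={a,b}  FIRST[A]={b}  FIRST[B]={a}
pass 2: (stable)
  FIRST[S]={a,b}  FIRST[A]={b}  FIRST[B]={a}

Compute FOLLOW by fixpoint:
initialize: $ ∈ FOLLOW(S)
round 1:
  S→S S: FOLLOW(S) ⊇ FIRST(S) = {a,b}; new: +{a,b}
  S→a B: FOLLOW(B) ⊇ FOLLOW(S) ⊇ {$,a,b}; new: +{$,a,b}
  S→b A: FOLLOW(A) ⊇ FOLLOW(S) ⊇ {$,a,b}; new: +{$,a,b}
  FOLLOW(S)={$,a,b}  FOLLOW(A)={$,a,b}  FOLLOW(B)={$,a,b}
round 2: (stable)
  FOLLOW(S)={$,a,b}  FOLLOW(A)={$,a,b}  FOLLOW(B)={$,a,b}

FOLLOW(S) = ["$", "a", "b"]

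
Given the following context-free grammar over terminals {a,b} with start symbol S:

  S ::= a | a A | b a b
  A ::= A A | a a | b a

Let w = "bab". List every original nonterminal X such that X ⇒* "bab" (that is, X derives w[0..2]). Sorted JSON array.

CNF form of G:
  S -> T0 A | T1 X2 | a
  A -> A A | T0 T0 | T1 T0
  T0 -> a
  T1 -> b
  X2 -> T0 T1

Fill CYK table bottom-up, restricted to cells inside w[0..2]:
  T[0,0] 'b' = {T1}  orig:{}
  T[1,1] 'a' = {S,T0}  orig:{S}
  T[2,2] 'b' = {T1}  orig:{}
  T[0,1] 'ba' = {A}
  T[1,2] 'ab' = {X2}  orig:{}
  T[0,2] 'bab' = {S}

Original NTs in T[0,2] deriving "bab": ["S"]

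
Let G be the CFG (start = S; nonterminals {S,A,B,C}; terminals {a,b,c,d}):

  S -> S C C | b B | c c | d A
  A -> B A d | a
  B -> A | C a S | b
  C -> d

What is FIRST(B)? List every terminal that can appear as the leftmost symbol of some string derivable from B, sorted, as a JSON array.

Compute FIRST by fixpoint:
round 1:
  A via A→a: +{a}
  B via B→A: +{a}
  B via B→b: +{b}
  C via C→d: +{d}
  S via S→b B: +{b}
  S via S→c c: +{c}
  S via S→d A: +{d}
  S: {b,c,d}  A: {a}  B: {a,b}  C: {d}
round 2:
  A via A→B A d: +{b}
  B via B→C a S: +{d}
  S: {b,c,d}  A: {a,b}  B: {a,b,d}  C: {d}
round 3:
  A via A→B A d: +{d}
  S: {b,c,d}  A: {a,b,d}  B: {a,b,d}  C: {d}
round 4: done
  S: {b,c,d}  A: {a,b,d}  B: {a,b,d}  C: {d}

FIRST(B) = ["a", "b", "d"]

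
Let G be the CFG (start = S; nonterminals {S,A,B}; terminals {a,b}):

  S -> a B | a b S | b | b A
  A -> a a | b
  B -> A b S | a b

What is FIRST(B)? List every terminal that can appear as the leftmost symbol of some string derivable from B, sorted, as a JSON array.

FIRST sets, iterate to fixpoint:
round 1:
  A via A→a a: +{a}
  A via A→b: +{b}
  B via B→A b S: +{a,b}
  S via S→a B: +{a}
  S via S→b: +{b}
  S: {a,b}  A: {a,b}  B: {a,b}
round 2: (stable)
  S: {a,b}  A: {a,b}  B: {a,b}

FIRST(B) = ["a", "b"]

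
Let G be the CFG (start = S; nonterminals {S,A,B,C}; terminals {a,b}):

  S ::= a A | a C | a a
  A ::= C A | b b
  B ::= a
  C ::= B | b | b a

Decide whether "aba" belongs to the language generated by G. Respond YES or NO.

Convert to CNF:
  S -> T1 A | T1 C | T1 T1
  A -> C A | T0 T0
  B -> a
  C -> T0 T1 | a | b
  T0 -> b
  T1 -> a

CYK fill:
  [0..0]={B,C,T1}  "a"  orig:{B,C}
  [1..1]={C,T0}  "b"  orig:{C}
  [2..2]={B,C,T1}  "a"  orig:{B,C}
  [0..1]={S}  "ab"
  [1..2]={C}  "ba"
  [0..2]={S}  "aba"

S ∈ T[0,2] ⇒ YES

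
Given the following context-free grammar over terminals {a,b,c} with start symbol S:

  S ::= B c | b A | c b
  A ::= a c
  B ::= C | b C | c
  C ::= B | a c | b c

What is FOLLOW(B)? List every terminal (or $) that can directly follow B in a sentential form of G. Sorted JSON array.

FIRST iteration:
iter 1:
  A via A→a c: +{a}
  B via B→b C: +{b}
  B via B→c: +{c}
  C via C→B: +{b,c}
  C via C→a c: +{a}
  S via S→B c: +{b,c}
  FIRST[S]={b,c}  FIRST[A]={a}  FIRST[B]={b,c}  FIRST[C]={a,b,c}
iter 2:
  B via B→C: +{a}
  S via S→B c: +{a}
  FIRST[S]={a,b,c}  FIRST[A]={a}  FIRST[B]={a,b,c}  FIRST[C]={a,b,c}
iter 3: done
  FIRST[S]={a,b,c}  FIRST[A]={a}  FIRST[B]={a,b,c}  FIRST[C]={a,b,c}

Compute FOLLOW by fixpoint:
seed FOLLOW(S) with $
iter 1:
  S→B c: FOLLOW(B) ⊇ FIRST(c) = {c}; new: +{c}
  S→b A: FOLLOW(A) ⊇ FOLLOW(S) ⊇ {$}; new: +{$}
  FOLLOW(S)={$}  FOLLOW(A)={$}  FOLLOW(B)={c}  FOLLOW(C)={}
iter 2:
  B→C: FOLLOW(C) ⊇ FOLLOW(B) ⊇ {c}; new: +{c}
  FOLLOW(S)={$}  FOLLOW(A)={$}  FOLLOW(B)={c}  FOLLOW(C)={c}
iter 3: (stable)
  FOLLOW(S)={$}  FOLLOW(A)={$}  FOLLOW(B)={c}  FOLLOW(C)={c}

FOLLOW(B) = ["c"]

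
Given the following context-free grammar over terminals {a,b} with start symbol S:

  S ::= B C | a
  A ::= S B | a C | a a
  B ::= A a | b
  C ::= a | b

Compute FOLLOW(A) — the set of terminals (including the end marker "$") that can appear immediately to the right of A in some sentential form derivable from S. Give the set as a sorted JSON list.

Compute FIRST by fixpoint:
round 1:
  A via A→a C: +{a}
  B via B→A a: +{a}
  B via B→b: +{b}
  C via C→a: +{a}
  C via C→b: +{b}
  S via S→B C: +{a,b}
  FIRST(S)={a,b}  FIRST(A)={a}  FIRST(B)={a,b}  FIRST(C)={a,b}
round 2:
  A via A→S B: +{b}
  FIRST(S)={a,b}  FIRST(A)={a,b}  FIRST(B)={a,b}  FIRST(C)={a,b}
round 3: done
  FIRST(S)={a,b}  FIRST(A)={a,b}  FIRST(B)={a,b}  FIRST(C)={a,b}

FOLLOW sets:
seed FOLLOW(S) with $
round 1:
  A→S B: FOLLOW(S) ⊇ FIRST(B) = {a,b}; new: +{a,b}
  B→A a: FOLLOW(A) ⊇ FIRST(a) = {a}; new: +{a}
  S→B C: FOLLOW(B) ⊇ FIRST(C) = {a,b}; new: +{a,b}
  S→B C: FOLLOW(C) ⊇ FOLLOW(S) ⊇ {$,a,b}; new: +{$,a,b}
  FOLLOW[S]={$,a,b}  FOLLOW[A]={a}  FOLLOW[B]={a,b}  FOLLOW[C]={$,a,b}
round 2: — fixpoint
  FOLLOW[S]={$,a,b}  FOLLOW[A]={a}  FOLLOW[B]={a,b}  FOLLOW[C]={$,a,b}

FOLLOW(A) = ["a"]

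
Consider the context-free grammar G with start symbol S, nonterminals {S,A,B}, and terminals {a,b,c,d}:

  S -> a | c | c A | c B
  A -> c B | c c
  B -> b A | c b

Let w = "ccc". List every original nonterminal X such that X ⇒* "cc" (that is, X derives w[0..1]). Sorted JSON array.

CNF form of G:
  S -> T0 A | T0 B | a | c
  A -> T0 B | T0 T0
  B -> T0 T1 | T1 A
  T0 -> c
  T1 -> b

CYK table (by increasing span), restricted to cells inside w[0..1]:
  [0..0]={S,T0}  "c"  orig:{S}
  [1..1]={S,T0}  "c"  orig:{S}
  [0..1]={A}  "cc"

Original NTs in T[0,1] deriving "cc": ["A"]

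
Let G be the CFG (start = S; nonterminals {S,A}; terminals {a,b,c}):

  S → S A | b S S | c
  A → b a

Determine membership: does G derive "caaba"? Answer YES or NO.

CNF form of G:
  S -> S A | T0 X2 | c
  A -> T0 T1
  T0 -> b
  T1 -> a
  X2 -> S S

Fill CYK table bottom-up:
  T[0,0] 'c' = {S}
  T[1,1] 'a' = {T1}  orig:{}
  T[2,2] 'a' = {T1}  orig:{}
  T[3,3] 'b' = {T0}  orig:{}
  T[4,4] 'a' = {T1}  orig:{}
  T[0,1] 'ca' = ∅
  T[1,2] 'aa' = ∅
  T[2,3] 'ab' = ∅
  T[3,4] 'ba' = {A}
  T[0,2] 'caa' = ∅
  T[1,3] 'aab' = ∅
  T[2,4] 'aba' = ∅
  T[0,3] 'caab' = ∅
  T[1,4] 'aaba' = ∅
  T[0,4] 'caaba' = ∅

S ∉ T[0,4] ⇒ NO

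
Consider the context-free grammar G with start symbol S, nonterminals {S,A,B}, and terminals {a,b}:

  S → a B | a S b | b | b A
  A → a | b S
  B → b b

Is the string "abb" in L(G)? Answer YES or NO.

Convert to CNF:
  S -> T0 A | T1 B | T1 X2 | b
  A -> T0 S | a
  B -> T0 T0
  T0 -> b
  T1 -> a
  X2 -> S T0

CYK table (by increasing span):
  cell(0,0) a: {A,T1}  orig:{A}
  cell(1,1) b: {S,T0}  orig:{S}
  cell(2,2) b: {S,T0}  orig:{S}
  cell(0,1) ab: ∅
  cell(1,2) bb: {A,B,X2}  orig:{A,B}
  cell(0,2) abb: {S}

S ∈ T[0,2] ⇒ YES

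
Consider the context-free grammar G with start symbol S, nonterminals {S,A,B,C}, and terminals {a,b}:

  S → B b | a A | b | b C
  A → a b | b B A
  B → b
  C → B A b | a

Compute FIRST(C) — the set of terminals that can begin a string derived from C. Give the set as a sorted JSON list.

FIRST sets, iterate to fixpoint:
round 1:
  A via A→a b: +{a}
  A via A→b B A: +{b}
  B via B→b: +{b}
  C via C→B A b: +{b}
  C via C→a: +{a}
  S via S→B b: +{b}
  S via S→a A: +{a}
  FIRST(S)={a,b}  FIRST(A)={a,b}  FIRST(B)={b}  FIRST(C)={a,b}
round 2: (stable)
  FIRST(S)={a,b}  FIRST(A)={a,b}  FIRST(B)={b}  FIRST(C)={a,b}

FIRST(C) = ["a", "b"]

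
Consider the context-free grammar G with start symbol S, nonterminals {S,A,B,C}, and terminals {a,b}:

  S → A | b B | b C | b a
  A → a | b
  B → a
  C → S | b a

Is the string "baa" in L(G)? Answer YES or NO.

CNF form of G:
  S -> T0 B | T0 C | T0 T1 | a | b
  A -> a | b
  B -> a
  C -> T0 B | T0 C | T0 T1 | a | b
  T0 -> b
  T1 -> a

CYK table (by increasing span):
  T[0,0] 'b' = {A,C,S,T0}  orig:{A,C,S}
  T[1,1] 'a' = {A,B,C,S,T1}  orig:{A,B,C,S}
  T[2,2] 'a' = {A,B,C,S,T1}  orig:{A,B,C,S}
  T[0,1] 'ba' = {C,S}
  T[1,2] 'aa' = ∅
  T[0,2] 'baa' = ∅

S ∉ T[0,2] ⇒ NO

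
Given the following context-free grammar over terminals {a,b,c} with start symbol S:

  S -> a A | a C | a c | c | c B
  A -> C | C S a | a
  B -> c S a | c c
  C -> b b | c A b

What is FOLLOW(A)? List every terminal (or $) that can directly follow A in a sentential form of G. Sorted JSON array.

FIRST iteration:
iter 1:
  A via A→a: +{a}
  B via B→c S a: +{c}
  C via C→b b: +{b}
  C via C→c A b: +{c}
  S via S→a A: +{a}
  S via S→c: +{c}
  FIRST(S)={a,c}  FIRST(A)={a}  FIRST(B)={c}  FIRST(C)={b,c}
iter 2:
  A via A→C: +{b,c}
  FIRST(S)={a,c}  FIRST(A)={a,b,c}  FIRST(B)={c}  FIRST(C)={b,c}
iter 3: done
  FIRST(S)={a,c}  FIRST(A)={a,b,c}  FIRST(B)={c}  FIRST(C)={b,c}

FOLLOW iteration:
seed FOLLOW(S) with $
[1]
  A→C S a: FOLLOW(C) ⊇ FIRST(S) = {a,c}; new: +{a,c}
  A→C S a: FOLLOW(S) ⊇ FIRST(a) = {a}; new: +{a}
  C→c A b: FOLLOW(A) ⊇ FIRST(b) = {b}; new: +{b}
  S→a A: FOLLOW(A) ⊇ FOLLOW(S) ⊇ {$,a}; new: +{$,a}
  S→a C: FOLLOW(C) ⊇ FOLLOW(S) ⊇ {$,a}; new: +{$}
  S→c B: FOLLOW(B) ⊇ FOLLOW(S) ⊇ {$,a}; new: +{$,a}
  S: {$,a}  A: {$,a,b}  B: {$,a}  C: {$,a,c}
[2]
  A→C: FOLLOW(C) ⊇ FOLLOW(A) ⊇ {$,a,b}; new: +{b}
  S: {$,a}  A: {$,a,b}  B: {$,a}  C: {$,a,b,c}
[3] done
  S: {$,a}  A: {$,a,b}  B: {$,a}  C: {$,a,b,c}

FOLLOW(A) = ["$", "a", "b"]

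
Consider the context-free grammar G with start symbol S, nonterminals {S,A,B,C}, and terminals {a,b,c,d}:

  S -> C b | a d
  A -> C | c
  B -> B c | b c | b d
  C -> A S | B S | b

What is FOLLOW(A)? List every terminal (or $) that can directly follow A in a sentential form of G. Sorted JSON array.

FIRST iteration:
iter 1:
  A via A→c: +{c}
  B via B→b c: +{b}
  C via C→A S: +{c}
  C via C→B S: +{b}
  S via S→C b: +{b,c}
  S via S→a d: +{a}
  FIRST(S)={a,b,c}  FIRST(A)={c}  FIRST(B)={b}  FIRST(C)={b,c}
iter 2:
  A via A→C: +{b}
  FIRST(S)={a,b,c}  FIRST(A)={b,c}  FIRST(B)={b}  FIRST(C)={b,c}
iter 3: (no change)
  FIRST(S)={a,b,c}  FIRST(A)={b,c}  FIRST(B)={b}  FIRST(C)={b,c}

FOLLOW sets:
FOLLOW(S) := {$}
iter 1:
  B→B c: FOLLOW(B) ⊇ FIRST(c) = {c}; new: +{c}
  C→A S: FOLLOW(A) ⊇ FIRST(S) = {a,b,c}; new: +{a,b,c}
  C→B S: FOLLOW(B) ⊇ FIRST(S) = {a,b,c}; new: +{a,b}
  S→C b: FOLLOW(C) ⊇ FIRST(b) = {b}; new: +{b}
  S: {$}  A: {a,b,c}  B: {a,b,c}  C: {b}
iter 2:
  A→C: FOLLOW(C) ⊇ FOLLOW(A) ⊇ {a,b,c}; new: +{a,c}
  C→A S: FOLLOW(S) ⊇ FOLLOW(C) ⊇ {a,b,c}; new: +{a,b,c}
  S: {$,a,b,c}  A: {a,b,c}  B: {a,b,c}  C: {a,b,c}
iter 3: — fixpoint
  S: {$,a,b,c}  A: {a,b,c}  B: {a,b,c}  C: {a,b,c}

FOLLOW(A) = ["a", "b", "c"]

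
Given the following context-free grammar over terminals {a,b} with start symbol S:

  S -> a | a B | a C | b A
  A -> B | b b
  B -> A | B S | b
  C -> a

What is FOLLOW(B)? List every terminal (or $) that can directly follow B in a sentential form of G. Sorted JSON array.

FIRST sets, iterate to fixpoint:
pass 1:
  A via A→b b: +{b}
  B via B→A: +{b}
  C via C→a: +{a}
  S via S→a: +{a}
  S via S→b A: +{b}
  FIRST(S)={a,b}  FIRST(A)={b}  FIRST(B)={b}  FIRST(C)={a}
pass 2: (no change)
  FIRST(S)={a,b}  FIRST(A)={b}  FIRST(B)={b}  FIRST(C)={a}

FOLLOW iteration:
initialize: $ ∈ FOLLOW(S)
iter 1:
  B→B S: FOLLOW(B) ⊇ FIRST(S) = {a,b}; new: +{a,b}
  B→B S: FOLLOW(S) ⊇ FOLLOW(B) ⊇ {a,b}; new: +{a,b}
  S→a B: FOLLOW(B) ⊇ FOLLOW(S) ⊇ {$,a,b}; new: +{$}
  S→a C: FOLLOW(C) ⊇ FOLLOW(S) ⊇ {$,a,b}; new: +{$,a,b}
  S→b A: FOLLOW(A) ⊇ FOLLOW(S) ⊇ {$,a,b}; new: +{$,a,b}
  FOLLOW(S)={$,a,b}  FOLLOW(A)={$,a,b}  FOLLOW(B)={$,a,b}  FOLLOW(C)={$,a,b}
iter 2: done
  FOLLOW(S)={$,a,b}  FOLLOW(A)={$,a,b}  FOLLOW(B)={$,a,b}  FOLLOW(C)={$,a,b}

FOLLOW(B) = ["$", "a", "b"]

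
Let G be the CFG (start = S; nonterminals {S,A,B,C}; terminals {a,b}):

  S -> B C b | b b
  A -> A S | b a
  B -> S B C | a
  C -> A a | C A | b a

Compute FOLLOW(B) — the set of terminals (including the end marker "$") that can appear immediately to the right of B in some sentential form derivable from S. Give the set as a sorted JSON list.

Compute FIRST by fixpoint:
pass 1:
  A via A→b a: +{b}
  B via B→a: +{a}
  C via C→A a: +{b}
  S via S→B C b: +{a}
  S via S→b b: +{b}
  FIRST(S)={a,b}  FIRST(A)={b}  FIRST(B)={a}  FIRST(C)={b}
pass 2:
  B via B→S B C: +{b}
  FIRST(S)={a,b}  FIRST(A)={b}  FIRST(B)={a,b}  FIRST(C)={b}
pass 3: (no change)
  FIRST(S)={a,b}  FIRST(A)={b}  FIRST(B)={a,b}  FIRST(C)={b}

FOLLOW sets:
initialize: $ ∈ FOLLOW(S)
[1]
  A→A S: FOLLOW(A) ⊇ FIRST(S) = {a,b}; new: +{a,b}
  A→A S: FOLLOW(S) ⊇ FOLLOW(A) ⊇ {a,b}; new: +{a,b}
  B→S B C: FOLLOW(B) ⊇ FIRST(C) = {b}; new: +{b}
  B→S B C: FOLLOW(C) ⊇ FOLLOW(B) ⊇ {b}; new: +{b}
  FOLLOW[S]={$,a,b}  FOLLOW[A]={a,b}  FOLLOW[B]={b}  FOLLOW[C]={b}
[2] done
  FOLLOW[S]={$,a,b}  FOLLOW[A]={a,b}  FOLLOW[B]={b}  FOLLOW[C]={b}

FOLLOW(B) = ["b"]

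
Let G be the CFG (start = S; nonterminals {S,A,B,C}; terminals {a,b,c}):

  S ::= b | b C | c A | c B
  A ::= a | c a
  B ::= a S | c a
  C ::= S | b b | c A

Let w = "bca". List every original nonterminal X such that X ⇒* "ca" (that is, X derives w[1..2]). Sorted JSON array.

Convert to CNF:
  S -> T0 A | T0 B | T2 C | b
  A -> T0 T1 | a
  B -> T0 T1 | T1 S
  C -> T0 A | T0 B | T2 C | T2 T2 | b
  T0 -> c
  T1 -> a
  T2 -> b

CYK fill, restricted to cells inside w[1..2]:
  T[1,1] 'c' = {T0}  orig:{}
  T[2,2] 'a' = {A,T1}  orig:{A}
  T[1,2] 'ca' = {A,B,C,S}

Original NTs in T[1,2] deriving "ca": ["A", "B", "C", "S"]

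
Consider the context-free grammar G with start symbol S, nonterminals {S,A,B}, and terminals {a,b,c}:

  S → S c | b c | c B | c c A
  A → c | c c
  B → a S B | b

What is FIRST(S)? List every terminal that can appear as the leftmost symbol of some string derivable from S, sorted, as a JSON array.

FIRST iteration:
iter 1:
  A via A→c: +{c}
  B via B→a S B: +{a}
  B via B→b: +{b}
  S via S→b c: +{b}
  S via S→c B: +{c}
  FIRST(S)={b,c}  FIRST(A)={c}  FIRST(B)={a,b}
iter 2: — fixpoint
  FIRST(S)={b,c}  FIRST(A)={c}  FIRST(B)={a,b}

FIRST(S) = ["b", "c"]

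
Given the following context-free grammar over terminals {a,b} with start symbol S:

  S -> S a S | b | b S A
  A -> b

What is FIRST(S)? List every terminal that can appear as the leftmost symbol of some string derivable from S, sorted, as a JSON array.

Compute FIRST by fixpoint:
iter 1:
  A via A→b: +{b}
  S via S→b: +{b}
  S: {b}  A: {b}
iter 2: (no change)
  S: {b}  A: {b}

FIRST(S) = ["b"]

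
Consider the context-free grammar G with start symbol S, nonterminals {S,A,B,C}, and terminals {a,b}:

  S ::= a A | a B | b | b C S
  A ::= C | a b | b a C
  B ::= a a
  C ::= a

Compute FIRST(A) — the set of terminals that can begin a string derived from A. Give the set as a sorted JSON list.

FIRST iteration:
iter 1:
  A via A→a b: +{a}
  A via A→b a C: +{b}
  B via B→a a: +{a}
  C via C→a: +{a}
  S via S→a A: +{a}
  S via S→b: +{b}
  S: {a,b}  A: {a,b}  B: {a}  C: {a}
iter 2: (no change)
  S: {a,b}  A: {a,b}  B: {a}  C: {a}

FIRST(A) = ["a", "b"]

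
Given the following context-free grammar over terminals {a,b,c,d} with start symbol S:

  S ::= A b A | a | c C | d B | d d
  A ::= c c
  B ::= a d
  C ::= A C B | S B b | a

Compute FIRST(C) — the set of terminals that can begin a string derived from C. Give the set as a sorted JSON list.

FIRST sets, iterate to fixpoint:
iter 1:
  A via A→c c: +{c}
  B via B→a d: +{a}
  C via C→A C B: +{c}
  C via C→a: +{a}
  S via S→A b A: +{c}
  S via S→a: +{a}
  S via S→d B: +{d}
  FIRST(S)={a,c,d}  FIRST(A)={c}  FIRST(B)={a}  FIRST(C)={a,c}
iter 2:
  C via C→S B b: +{d}
  FIRST(S)={a,c,d}  FIRST(A)={c}  FIRST(B)={a}  FIRST(C)={a,c,d}
iter 3: (no change)
  FIRST(S)={a,c,d}  FIRST(A)={c}  FIRST(B)={a}  FIRST(C)={a,c,d}

FIRST(C) = ["a", "c", "d"]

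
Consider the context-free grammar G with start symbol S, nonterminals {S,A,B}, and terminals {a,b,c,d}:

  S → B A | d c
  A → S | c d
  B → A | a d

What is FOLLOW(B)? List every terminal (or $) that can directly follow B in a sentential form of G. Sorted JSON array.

FIRST sets, iterate to fixpoint:
[1]
  A via A→c d: +{c}
  B via B→A: +{c}
  B via B→a d: +{a}
  S via S→B A: +{a,c}
  S via S→d c: +{d}
  FIRST[S]={a,c,d}  FIRST[A]={c}  FIRST[B]={a,c}
[2]
  A via A→S: +{a,d}
  B via B→A: +{d}
  FIRST[S]={a,c,d}  FIRST[A]={a,c,d}  FIRST[B]={a,c,d}
[3] done
  FIRST[S]={a,c,d}  FIRST[A]={a,c,d}  FIRST[B]={a,c,d}

FOLLOW iteration:
seed FOLLOW(S) with $
pass 1:
  S→B A: FOLLOW(B) ⊇ FIRST(A) = {a,c,d}; new: +{a,c,d}
  S→B A: FOLLOW(A) ⊇ FOLLOW(S) ⊇ {$}; new: +{$}
  FOLLOW(S)={$}  FOLLOW(A)={$}  FOLLOW(B)={a,c,d}
pass 2:
  B→A: FOLLOW(A) ⊇ FOLLOW(B) ⊇ {a,c,d}; new: +{a,c,d}
  FOLLOW(S)={$}  FOLLOW(A)={$,a,c,d}  FOLLOW(B)={a,c,d}
pass 3:
  A→S: FOLLOW(S) ⊇ FOLLOW(A) ⊇ {$,a,c,d}; new: +{a,c,d}
  FOLLOW(S)={$,a,c,d}  FOLLOW(A)={$,a,c,d}  FOLLOW(B)={a,c,d}
pass 4: (stable)
  FOLLOW(S)={$,a,c,d}  FOLLOW(A)={$,a,c,d}  FOLLOW(B)={a,c,d}

FOLLOW(B) = ["a", "c", "d"]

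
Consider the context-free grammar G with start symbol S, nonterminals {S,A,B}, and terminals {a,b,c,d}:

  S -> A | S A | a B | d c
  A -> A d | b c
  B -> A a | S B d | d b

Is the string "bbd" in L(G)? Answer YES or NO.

CNF form of G:
  S -> A T0 | S A | T0 T2 | T1 T2 | T3 B
  A -> A T0 | T1 T2
  B -> A T3 | S X4 | T0 T1
  T0 -> d
  T1 -> b
  T2 -> c
  T3 -> a
  X4 -> B T0

CYK table (by increasing span):
  cell(0,0) b: {T1}  orig:{}
  cell(1,1) b: {T1}  orig:{}
  cell(2,2) d: {T0}  orig:{}
  cell(0,1) bb: ∅
  cell(1,2) bd: ∅
  cell(0,2) bbd: ∅

S ∉ T[0,2] ⇒ NO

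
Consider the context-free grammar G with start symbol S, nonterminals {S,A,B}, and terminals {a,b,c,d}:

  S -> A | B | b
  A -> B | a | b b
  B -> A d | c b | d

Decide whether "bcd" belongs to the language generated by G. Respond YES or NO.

Convert to CNF:
  S -> A T0 | T1 T1 | T2 T1 | a | b | d
  A -> A T0 | T1 T1 | T2 T1 | a | d
  B -> A T0 | T2 T1 | d
  T0 -> d
  T1 -> b
  T2 -> c

CYK table (by increasing span):
  cell(0,0) b: {S,T1}  orig:{S}
  cell(1,1) c: {T2}  orig:{}
  cell(2,2) d: {A,B,S,T0}  orig:{A,B,S}
  cell(0,1) bc: ∅
  cell(1,2) cd: ∅
  cell(0,2) bcd: ∅

S ∉ T[0,2] ⇒ NO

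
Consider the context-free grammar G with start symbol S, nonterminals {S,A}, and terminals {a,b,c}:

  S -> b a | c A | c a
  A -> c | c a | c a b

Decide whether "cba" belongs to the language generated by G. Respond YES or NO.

Convert to CNF:
  S -> T0 A | T0 T1 | T2 T1
  A -> T0 T1 | T0 X3 | c
  T0 -> c
  T1 -> a
  T2 -> b
  X3 -> T1 T2

CYK table (by increasing span):
  [0..0]={A,T0}  "c"  orig:{A}
  [1..1]={T2}  "b"  orig:{}
  [2..2]={T1}  "a"  orig:{}
  [0..1]=∅  "cb"
  [1..2]={S}  "ba"
  [0..2]=∅  "cba"

S ∉ T[0,2] ⇒ NO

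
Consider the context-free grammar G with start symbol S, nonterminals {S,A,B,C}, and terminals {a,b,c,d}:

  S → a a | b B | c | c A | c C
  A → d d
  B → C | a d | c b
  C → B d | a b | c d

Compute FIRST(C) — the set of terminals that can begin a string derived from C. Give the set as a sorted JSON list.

FIRST iteration:
pass 1:
  A via A→d d: +{d}
  B via B→a d: +{a}
  B via B→c b: +{c}
  C via C→B d: +{a,c}
  S via S→a a: +{a}
  S via S→b B: +{b}
  S via S→c: +{c}
  FIRST(S)={a,b,c}  FIRST(A)={d}  FIRST(B)={a,c}  FIRST(C)={a,c}
pass 2: — fixpoint
  FIRST(S)={a,b,c}  FIRST(A)={d}  FIRST(B)={a,c}  FIRST(C)={a,c}

FIRST(C) = ["a", "c"]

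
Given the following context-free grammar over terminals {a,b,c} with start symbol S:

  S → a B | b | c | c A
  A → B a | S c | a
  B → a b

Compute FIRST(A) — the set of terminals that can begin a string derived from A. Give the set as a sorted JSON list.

FIRST iteration:
round 1:
  A via A→a: +{a}
  B via B→a b: +{a}
  S via S→a B: +{a}
  S via S→b: +{b}
  S via S→c: +{c}
  S: {a,b,c}  A: {a}  B: {a}
round 2:
  A via A→S c: +{b,c}
  S: {a,b,c}  A: {a,b,c}  B: {a}
round 3: — fixpoint
  S: {a,b,c}  A: {a,b,c}  B: {a}

FIRST(A) = ["a", "b", "c"]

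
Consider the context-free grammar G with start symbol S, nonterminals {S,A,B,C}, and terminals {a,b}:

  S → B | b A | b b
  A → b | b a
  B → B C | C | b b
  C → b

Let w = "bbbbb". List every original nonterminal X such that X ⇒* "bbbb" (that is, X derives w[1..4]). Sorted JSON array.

CNF form of G:
  S -> B C | T0 A | T0 T0 | b
  A -> T0 T1 | b
  B -> B C | T0 T0 | b
  C -> b
  T0 -> b
  T1 -> a

CYK fill (cells [i..j] with 1 ≤ i ≤ j ≤ 4 only):
  [1..1]={A,B,C,S,T0}  "b"  orig:{A,B,C,S}
  [2..2]={A,B,C,S,T0}  "b"  orig:{A,B,C,S}
  [3..3]={A,B,C,S,T0}  "b"  orig:{A,B,C,S}
  [4..4]={A,B,C,S,T0}  "b"  orig:{A,B,C,S}
  [1..2]={B,S}  "bb"
  [2..3]={B,S}  "bb"
  [3..4]={B,S}  "bb"
  [1..3]={B,S}  "bbb"
  [2..4]={B,S}  "bbb"
  [1..4]={B,S}  "bbbb"

Original NTs in T[1,4] deriving "bbbb": ["B", "S"]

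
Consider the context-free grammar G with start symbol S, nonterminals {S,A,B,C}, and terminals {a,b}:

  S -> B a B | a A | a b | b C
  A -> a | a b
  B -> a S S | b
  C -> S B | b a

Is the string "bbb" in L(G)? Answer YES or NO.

Convert to CNF:
  S -> B X3 | T0 A | T0 T1 | T1 C
  A -> T0 T1 | a
  B -> T0 X2 | b
  C -> S B | T1 T0
  T0 -> a
  T1 -> b
  X2 -> S S
  X3 -> T0 B

Fill CYK table bottom-up:
  cell(0,0) b: {B,T1}  orig:{B}
  cell(1,1) b: {B,T1}  orig:{B}
  cell(2,2) b: {B,T1}  orig:{B}
  cell(0,1) bb: ∅
  cell(1,2) bb: ∅
  cell(0,2) bbb: ∅

S ∉ T[0,2] ⇒ NO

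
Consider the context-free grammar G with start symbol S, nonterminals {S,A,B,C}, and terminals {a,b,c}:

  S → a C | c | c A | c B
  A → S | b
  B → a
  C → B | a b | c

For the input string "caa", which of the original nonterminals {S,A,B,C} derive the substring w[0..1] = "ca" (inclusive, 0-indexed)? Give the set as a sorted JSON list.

Convert to CNF:
  S -> T0 C | T1 A | T1 B | c
  A -> T0 C | T1 A | T1 B | b | c
  B -> a
  C -> T0 T2 | a | c
  T0 -> a
  T1 -> c
  T2 -> b

CYK table (by increasing span), restricted to cells inside w[0..1]:
  cell(0,0) c: {A,C,S,T1}  orig:{A,C,S}
  cell(1,1) a: {B,C,T0}  orig:{B,C}
  cell(0,1) ca: {A,S}

Original NTs in T[0,1] deriving "ca": ["A", "S"]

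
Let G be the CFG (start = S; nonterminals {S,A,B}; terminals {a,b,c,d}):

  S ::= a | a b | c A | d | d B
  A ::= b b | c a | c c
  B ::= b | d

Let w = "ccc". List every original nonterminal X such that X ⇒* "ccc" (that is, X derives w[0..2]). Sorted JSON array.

CNF form of G:
  S -> T1 A | T2 T0 | T3 B | a | d
  A -> T0 T0 | T1 T1 | T1 T2
  B -> b | d
  T0 -> b
  T1 -> c
  T2 -> a
  T3 -> d

CYK table (by increasing span) (cells [i..j] with 0 ≤ i ≤ j ≤ 2 only):
  [0..0]={T1}  "c"  orig:{}
  [1..1]={T1}  "c"  orig:{}
  [2..2]={T1}  "c"  orig:{}
  [0..1]={A}  "cc"
  [1..2]={A}  "cc"
  [0..2]={S}  "ccc"

Original NTs in T[0,2] deriving "ccc": ["S"]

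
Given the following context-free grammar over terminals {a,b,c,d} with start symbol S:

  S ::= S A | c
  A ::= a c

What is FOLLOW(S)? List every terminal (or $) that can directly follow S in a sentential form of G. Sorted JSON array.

FIRST sets, iterate to fixpoint:
[1]
  A via A→a c: +{a}
  S via S→c: +{c}
  FIRST(S)={c}  FIRST(A)={a}
[2] — fixpoint
  FIRST(S)={c}  FIRST(A)={a}

Compute FOLLOW by fixpoint:
seed FOLLOW(S) with $
pass 1:
  S→S A: FOLLOW(S) ⊇ FIRST(A) = {a}; new: +{a}
  S→S A: FOLLOW(A) ⊇ FOLLOW(S) ⊇ {$,a}; new: +{$,a}
  FOLLOW[S]={$,a}  FOLLOW[A]={$,a}
pass 2: done
  FOLLOW[S]={$,a}  FOLLOW[A]={$,a}

FOLLOW(S) = ["$", "a"]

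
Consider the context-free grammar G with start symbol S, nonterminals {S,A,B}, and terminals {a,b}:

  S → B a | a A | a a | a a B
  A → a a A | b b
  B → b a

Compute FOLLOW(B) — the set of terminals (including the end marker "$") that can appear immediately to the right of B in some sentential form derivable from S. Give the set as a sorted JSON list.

FIRST sets, iterate to fixpoint:
round 1:
  A via A→a a A: +{a}
  A via A→b b: +{b}
  B via B→b a: +{b}
  S via S→B a: +{b}
  S via S→a A: +{a}
  FIRST(S)={a,b}  FIRST(A)={a,b}  FIRST(B)={b}
round 2: (no change)
  FIRST(S)={a,b}  FIRST(A)={a,b}  FIRST(B)={b}

FOLLOW sets:
initialize: $ ∈ FOLLOW(S)
[1]
  S→B a: FOLLOW(B) ⊇ FIRST(a) = {a}; new: +{a}
  S→a A: FOLLOW(A) ⊇ FOLLOW(S) ⊇ {$}; new: +{$}
  S→a a B: FOLLOW(B) ⊇ FOLLOW(S) ⊇ {$}; new: +{$}
  FOLLOW[S]={$}  FOLLOW[A]={$}  FOLLOW[B]={$,a}
[2] done
  FOLLOW[S]={$}  FOLLOW[A]={$}  FOLLOW[B]={$,a}

FOLLOW(B) = ["$", "a"]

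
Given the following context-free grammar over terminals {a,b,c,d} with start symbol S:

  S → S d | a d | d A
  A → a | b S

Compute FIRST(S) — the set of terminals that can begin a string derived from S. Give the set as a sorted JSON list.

Compute FIRST by fixpoint:
pass 1:
  A via A→a: +{a}
  A via A→b S: +{b}
  S via S→a d: +{a}
  S via S→d A: +{d}
  FIRST[S]={a,d}  FIRST[A]={a,b}
pass 2: (stable)
  FIRST[S]={a,d}  FIRST[A]={a,b}

FIRST(S) = ["a", "d"]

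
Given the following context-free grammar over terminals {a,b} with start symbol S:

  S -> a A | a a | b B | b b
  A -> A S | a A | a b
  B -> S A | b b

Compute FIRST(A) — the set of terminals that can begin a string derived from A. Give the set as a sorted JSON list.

Compute FIRST by fixpoint:
round 1:
  A via A→a A: +{a}
  B via B→b b: +{b}
  S via S→a A: +{a}
  S via S→b B: +{b}
  S: {a,b}  A: {a}  B: {b}
round 2:
  B via B→S A: +{a}
  S: {a,b}  A: {a}  B: {a,b}
round 3: (no change)
  S: {a,b}  A: {a}  B: {a,b}

FIRST(A) = ["a"]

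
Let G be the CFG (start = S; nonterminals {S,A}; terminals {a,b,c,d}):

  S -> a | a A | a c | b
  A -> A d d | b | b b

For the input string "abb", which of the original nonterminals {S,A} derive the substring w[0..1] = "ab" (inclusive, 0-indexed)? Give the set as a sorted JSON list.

CNF form of G:
  S -> T2 A | T2 T3 | a | b
  A -> A X4 | T1 T1 | b
  T0 -> d
  T1 -> b
  T2 -> a
  T3 -> c
  X4 -> T0 T0

CYK table (by increasing span) — only the sub-triangle for w[0..1]:
  T[0,0] 'a' = {S,T2}  orig:{S}
  T[1,1] 'b' = {A,S,T1}  orig:{A,S}
  T[0,1] 'ab' = {S}

Original NTs in T[0,1] deriving "ab": ["S"]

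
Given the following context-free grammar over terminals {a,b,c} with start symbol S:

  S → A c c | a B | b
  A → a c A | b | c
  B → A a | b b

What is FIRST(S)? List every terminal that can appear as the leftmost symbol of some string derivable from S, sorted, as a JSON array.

FIRST sets, iterate to fixpoint:
[1]
  A via A→a c A: +{a}
  A via A→b: +{b}
  A via A→c: +{c}
  B via B→A a: +{a,b,c}
  S via S→A c c: +{a,b,c}
  FIRST[S]={a,b,c}  FIRST[A]={a,b,c}  FIRST[B]={a,b,c}
[2] — fixpoint
  FIRST[S]={a,b,c}  FIRST[A]={a,b,c}  FIRST[B]={a,b,c}

FIRST(S) = ["a", "b", "c"]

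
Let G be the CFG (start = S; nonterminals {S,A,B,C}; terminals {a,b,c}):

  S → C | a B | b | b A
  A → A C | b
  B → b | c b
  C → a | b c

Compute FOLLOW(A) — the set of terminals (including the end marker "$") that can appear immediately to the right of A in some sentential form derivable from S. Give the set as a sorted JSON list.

FIRST iteration:
round 1:
  A via A→b: +{b}
  B via B→b: +{b}
  B via B→c b: +{c}
  C via C→a: +{a}
  C via C→b c: +{b}
  S via S→C: +{a,b}
  FIRST[S]={a,b}  FIRST[A]={b}  FIRST[B]={b,c}  FIRST[C]={a,b}
round 2: — fixpoint
  FIRST[S]={a,b}  FIRST[A]={b}  FIRST[B]={b,c}  FIRST[C]={a,b}

FOLLOW iteration:
initialize: $ ∈ FOLLOW(S)
round 1:
  A→A C: FOLLOW(A) ⊇ FIRST(C) = {a,b}; new: +{a,b}
  A→A C: FOLLOW(C) ⊇ FOLLOW(A) ⊇ {a,b}; new: +{a,b}
  S→C: FOLLOW(C) ⊇ FOLLOW(S) ⊇ {$}; new: +{$}
  S→a B: FOLLOW(B) ⊇ FOLLOW(S) ⊇ {$}; new: +{$}
  S→b A: FOLLOW(A) ⊇ FOLLOW(S) ⊇ {$}; new: +{$}
  FOLLOW[S]={$}  FOLLOW[A]={$,a,b}  FOLLOW[B]={$}  FOLLOW[C]={$,a,b}
round 2: (no change)
  FOLLOW[S]={$}  FOLLOW[A]={$,a,b}  FOLLOW[B]={$}  FOLLOW[C]={$,a,b}

FOLLOW(A) = ["$", "a", "b"]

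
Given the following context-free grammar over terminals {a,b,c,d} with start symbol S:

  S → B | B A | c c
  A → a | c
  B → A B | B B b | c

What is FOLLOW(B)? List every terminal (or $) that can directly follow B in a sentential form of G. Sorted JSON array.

FIRST iteration:
iter 1:
  A via A→a: +{a}
  A via A→c: +{c}
  B via B→A B: +{a,c}
  S via S→B: +{a,c}
  S: {a,c}  A: {a,c}  B: {a,c}
iter 2: — fixpoint
  S: {a,c}  A: {a,c}  B: {a,c}

FOLLOW sets:
FOLLOW(S) := {$}
pass 1:
  B→A B: FOLLOW(A) ⊇ FIRST(B) = {a,c}; new: +{a,c}
  B→B B b: FOLLOW(B) ⊇ FIRST(B) = {a,c}; new: +{a,c}
  B→B B b: FOLLOW(B) ⊇ FIRST(b) = {b}; new: +{b}
  S→B: FOLLOW(B) ⊇ FOLLOW(S) ⊇ {$}; new: +{$}
  S→B A: FOLLOW(A) ⊇ FOLLOW(S) ⊇ {$}; new: +{$}
  FOLLOW(S)={$}  FOLLOW(A)={$,a,c}  FOLLOW(B)={$,a,b,c}
pass 2: (no change)
  FOLLOW(S)={$}  FOLLOW(A)={$,a,c}  FOLLOW(B)={$,a,b,c}

FOLLOW(B) = ["$", "a", "b", "c"]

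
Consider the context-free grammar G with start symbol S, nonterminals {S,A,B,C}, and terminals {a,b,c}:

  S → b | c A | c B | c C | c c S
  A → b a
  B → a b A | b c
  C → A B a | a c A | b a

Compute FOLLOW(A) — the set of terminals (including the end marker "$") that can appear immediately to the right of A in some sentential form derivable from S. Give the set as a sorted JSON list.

FIRST iteration:
round 1:
  A via A→b a: +{b}
  B via B→a b A: +{a}
  B via B→b c: +{b}
  C via C→A B a: +{b}
  C via C→a c A: +{a}
  S via S→b: +{b}
  S via S→c A: +{c}
  S: {b,c}  A: {b}  B: {a,b}  C: {a,b}
round 2: — fixpoint
  S: {b,c}  A: {b}  B: {a,b}  C: {a,b}

FOLLOW iteration:
initialize: $ ∈ FOLLOW(S)
pass 1:
  C→A B a: FOLLOW(A) ⊇ FIRST(B) = {a,b}; new: +{a,b}
  C→A B a: FOLLOW(B) ⊇ FIRST(a) = {a}; new: +{a}
  S→c A: FOLLOW(A) ⊇ FOLLOW(S) ⊇ {$}; new: +{$}
  S→c B: FOLLOW(B) ⊇ FOLLOW(S) ⊇ {$}; new: +{$}
  S→c C: FOLLOW(C) ⊇ FOLLOW(S) ⊇ {$}; new: +{$}
  S: {$}  A: {$,a,b}  B: {$,a}  C: {$}
pass 2: done
  S: {$}  A: {$,a,b}  B: {$,a}  C: {$}

FOLLOW(A) = ["$", "a", "b"]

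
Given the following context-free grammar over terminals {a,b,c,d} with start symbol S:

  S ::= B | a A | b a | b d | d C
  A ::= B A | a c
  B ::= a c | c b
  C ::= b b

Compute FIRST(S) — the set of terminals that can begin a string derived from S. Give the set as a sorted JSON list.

Compute FIRST by fixpoint:
iter 1:
  A via A→a c: +{a}
  B via B→a c: +{a}
  B via B→c b: +{c}
  C via C→b b: +{b}
  S via S→B: +{a,c}
  S via S→b a: +{b}
  S via S→d C: +{d}
  FIRST[S]={a,b,c,d}  FIRST[A]={a}  FIRST[B]={a,c}  FIRST[C]={b}
iter 2:
  A via A→B A: +{c}
  FIRST[S]={a,b,c,d}  FIRST[A]={a,c}  FIRST[B]={a,c}  FIRST[C]={b}
iter 3: (stable)
  FIRST[S]={a,b,c,d}  FIRST[A]={a,c}  FIRST[B]={a,c}  FIRST[C]={b}

FIRST(S) = ["a", "b", "c", "d"]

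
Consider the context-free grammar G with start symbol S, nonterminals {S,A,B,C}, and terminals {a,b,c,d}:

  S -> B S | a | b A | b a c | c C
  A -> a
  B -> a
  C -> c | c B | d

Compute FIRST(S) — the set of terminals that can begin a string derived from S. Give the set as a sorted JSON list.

FIRST iteration:
iter 1:
  A via A→a: +{a}
  B via B→a: +{a}
  C via C→c: +{c}
  C via C→d: +{d}
  S via S→B S: +{a}
  S via S→b A: +{b}
  S via S→c C: +{c}
  FIRST[S]={a,b,c}  FIRST[A]={a}  FIRST[B]={a}  FIRST[C]={c,d}
iter 2: (stable)
  FIRST[S]={a,b,c}  FIRST[A]={a}  FIRST[B]={a}  FIRST[C]={c,d}

FIRST(S) = ["a", "b", "c"]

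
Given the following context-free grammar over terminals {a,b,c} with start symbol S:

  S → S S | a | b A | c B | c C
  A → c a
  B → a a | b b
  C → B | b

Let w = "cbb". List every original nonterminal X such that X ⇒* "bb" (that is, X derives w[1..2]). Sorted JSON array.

Convert to CNF:
  S -> S S | T0 B | T0 C | T2 A | a
  A -> T0 T1
  B -> T1 T1 | T2 T2
  C -> T1 T1 | T2 T2 | b
  T0 -> c
  T1 -> a
  T2 -> b

CYK fill — only the sub-triangle for w[1..2]:
  T[1,1] 'b' = {C,T2}  orig:{C}
  T[2,2] 'b' = {C,T2}  orig:{C}
  T[1,2] 'bb' = {B,C}

Original NTs in T[1,2] deriving "bb": ["B", "C"]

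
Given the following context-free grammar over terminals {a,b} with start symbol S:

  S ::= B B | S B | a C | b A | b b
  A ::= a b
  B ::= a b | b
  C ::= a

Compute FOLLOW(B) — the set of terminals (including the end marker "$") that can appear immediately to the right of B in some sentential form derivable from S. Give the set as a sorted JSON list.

Compute FIRST by fixpoint:
pass 1:
  A via A→a b: +{a}
  B via B→a b: +{a}
  B via B→b: +{b}
  C via C→a: +{a}
  S via S→B B: +{a,b}
  FIRST[S]={a,b}  FIRST[A]={a}  FIRST[B]={a,b}  FIRST[C]={a}
pass 2: done
  FIRST[S]={a,b}  FIRST[A]={a}  FIRST[B]={a,b}  FIRST[C]={a}

FOLLOW sets:
FOLLOW(S) := {$}
[1]
  S→B B: FOLLOW(B) ⊇ FIRST(B) = {a,b}; new: +{a,b}
  S→B B: FOLLOW(B) ⊇ FOLLOW(S) ⊇ {$}; new: +{$}
  S→S B: FOLLOW(S) ⊇ FIRST(B) = {a,b}; new: +{a,b}
  S→a C: FOLLOW(C) ⊇ FOLLOW(S) ⊇ {$,a,b}; new: +{$,a,b}
  S→b A: FOLLOW(A) ⊇ FOLLOW(S) ⊇ {$,a,b}; new: +{$,a,b}
  FOLLOW[S]={$,a,b}  FOLLOW[A]={$,a,b}  FOLLOW[B]={$,a,b}  FOLLOW[C]={$,a,b}
[2] — fixpoint
  FOLLOW[S]={$,a,b}  FOLLOW[A]={$,a,b}  FOLLOW[B]={$,a,b}  FOLLOW[C]={$,a,b}

FOLLOW(B) = ["$", "a", "b"]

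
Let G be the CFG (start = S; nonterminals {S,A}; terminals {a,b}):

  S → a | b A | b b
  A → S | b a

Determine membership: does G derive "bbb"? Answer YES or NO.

Convert to CNF:
  S -> T0 A | T0 T0 | a
  A -> T0 A | T0 T0 | T0 T1 | a
  T0 -> b
  T1 -> a

Fill CYK table bottom-up:
  [0..0]={T0}  "b"  orig:{}
  [1..1]={T0}  "b"  orig:{}
  [2..2]={T0}  "b"  orig:{}
  [0..1]={A,S}  "bb"
  [1..2]={A,S}  "bb"
  [0..2]={A,S}  "bbb"

S ∈ T[0,2] ⇒ YES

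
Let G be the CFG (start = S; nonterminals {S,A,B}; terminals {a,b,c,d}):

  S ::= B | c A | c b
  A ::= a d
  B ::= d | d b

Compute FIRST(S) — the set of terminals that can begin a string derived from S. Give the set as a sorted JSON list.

FIRST sets, iterate to fixpoint:
round 1:
  A via A→a d: +{a}
  B via B→d: +{d}
  S via S→B: +{d}
  S via S→c A: +{c}
  S: {c,d}  A: {a}  B: {d}
round 2: (no change)
  S: {c,d}  A: {a}  B: {d}

FIRST(S) = ["c", "d"]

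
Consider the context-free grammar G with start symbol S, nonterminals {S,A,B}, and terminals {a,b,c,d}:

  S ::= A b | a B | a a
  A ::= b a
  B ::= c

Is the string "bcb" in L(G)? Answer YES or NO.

CNF form of G:
  S -> A T0 | T1 B | T1 T1
  A -> T0 T1
  B -> c
  T0 -> b
  T1 -> a

CYK fill:
  cell(0,0) b: {T0}  orig:{}
  cell(1,1) c: {B}
  cell(2,2) b: {T0}  orig:{}
  cell(0,1) bc: ∅
  cell(1,2) cb: ∅
  cell(0,2) bcb: ∅

S ∉ T[0,2] ⇒ NO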